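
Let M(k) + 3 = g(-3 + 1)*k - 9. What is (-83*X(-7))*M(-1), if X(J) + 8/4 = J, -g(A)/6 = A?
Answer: -17928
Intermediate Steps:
g(A) = -6*A
X(J) = -2 + J
M(k) = -12 + 12*k (M(k) = -3 + ((-6*(-3 + 1))*k - 9) = -3 + ((-6*(-2))*k - 9) = -3 + (12*k - 9) = -3 + (-9 + 12*k) = -12 + 12*k)
(-83*X(-7))*M(-1) = (-83*(-2 - 7))*(-12 + 12*(-1)) = (-83*(-9))*(-12 - 12) = 747*(-24) = -17928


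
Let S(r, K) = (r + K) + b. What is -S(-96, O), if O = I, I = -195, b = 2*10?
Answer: 271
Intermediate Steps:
b = 20
O = -195
S(r, K) = 20 + K + r (S(r, K) = (r + K) + 20 = (K + r) + 20 = 20 + K + r)
-S(-96, O) = -(20 - 195 - 96) = -1*(-271) = 271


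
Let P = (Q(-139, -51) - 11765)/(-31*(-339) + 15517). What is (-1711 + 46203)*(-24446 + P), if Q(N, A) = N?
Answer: -2021981843000/1859 ≈ -1.0877e+9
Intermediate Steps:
P = -5952/13013 (P = (-139 - 11765)/(-31*(-339) + 15517) = -11904/(10509 + 15517) = -11904/26026 = -11904*1/26026 = -5952/13013 ≈ -0.45739)
(-1711 + 46203)*(-24446 + P) = (-1711 + 46203)*(-24446 - 5952/13013) = 44492*(-318121750/13013) = -2021981843000/1859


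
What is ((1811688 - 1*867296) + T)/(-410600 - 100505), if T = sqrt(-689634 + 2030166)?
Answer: -944392/511105 - 6*sqrt(37237)/511105 ≈ -1.8500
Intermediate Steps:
T = 6*sqrt(37237) (T = sqrt(1340532) = 6*sqrt(37237) ≈ 1157.8)
((1811688 - 1*867296) + T)/(-410600 - 100505) = ((1811688 - 1*867296) + 6*sqrt(37237))/(-410600 - 100505) = ((1811688 - 867296) + 6*sqrt(37237))/(-511105) = (944392 + 6*sqrt(37237))*(-1/511105) = -944392/511105 - 6*sqrt(37237)/511105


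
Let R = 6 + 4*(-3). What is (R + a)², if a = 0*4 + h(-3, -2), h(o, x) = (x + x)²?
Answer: 100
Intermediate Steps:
h(o, x) = 4*x² (h(o, x) = (2*x)² = 4*x²)
a = 16 (a = 0*4 + 4*(-2)² = 0 + 4*4 = 0 + 16 = 16)
R = -6 (R = 6 - 12 = -6)
(R + a)² = (-6 + 16)² = 10² = 100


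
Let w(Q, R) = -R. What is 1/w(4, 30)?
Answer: -1/30 ≈ -0.033333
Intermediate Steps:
1/w(4, 30) = 1/(-1*30) = 1/(-30) = -1/30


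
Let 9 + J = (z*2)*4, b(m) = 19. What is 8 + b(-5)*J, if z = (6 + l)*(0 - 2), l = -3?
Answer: -1075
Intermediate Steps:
z = -6 (z = (6 - 3)*(0 - 2) = 3*(-2) = -6)
J = -57 (J = -9 - 6*2*4 = -9 - 12*4 = -9 - 48 = -57)
8 + b(-5)*J = 8 + 19*(-57) = 8 - 1083 = -1075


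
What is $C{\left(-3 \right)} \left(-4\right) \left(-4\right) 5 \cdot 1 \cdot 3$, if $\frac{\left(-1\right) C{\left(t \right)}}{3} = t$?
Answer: $2160$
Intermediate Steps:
$C{\left(t \right)} = - 3 t$
$C{\left(-3 \right)} \left(-4\right) \left(-4\right) 5 \cdot 1 \cdot 3 = \left(-3\right) \left(-3\right) \left(-4\right) \left(-4\right) 5 \cdot 1 \cdot 3 = 9 \cdot 16 \cdot 5 \cdot 3 = 9 \cdot 80 \cdot 3 = 720 \cdot 3 = 2160$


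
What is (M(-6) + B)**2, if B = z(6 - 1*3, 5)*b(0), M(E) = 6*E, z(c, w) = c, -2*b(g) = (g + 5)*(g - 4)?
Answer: 36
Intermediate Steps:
b(g) = -(-4 + g)*(5 + g)/2 (b(g) = -(g + 5)*(g - 4)/2 = -(5 + g)*(-4 + g)/2 = -(-4 + g)*(5 + g)/2)
B = 30 (B = (6 - 1*3)*(10 - 1/2*0 - 1/2*0**2) = (6 - 3)*(10 + 0 - 1/2*0) = 3*(10 + 0 + 0) = 3*10 = 30)
(M(-6) + B)**2 = (6*(-6) + 30)**2 = (-36 + 30)**2 = (-6)**2 = 36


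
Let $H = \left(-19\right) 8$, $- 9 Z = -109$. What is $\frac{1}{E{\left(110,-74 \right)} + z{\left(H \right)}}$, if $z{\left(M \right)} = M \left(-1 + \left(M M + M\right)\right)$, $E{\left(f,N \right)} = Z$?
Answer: $- \frac{9}{31396859} \approx -2.8665 \cdot 10^{-7}$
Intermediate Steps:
$Z = \frac{109}{9}$ ($Z = \left(- \frac{1}{9}\right) \left(-109\right) = \frac{109}{9} \approx 12.111$)
$E{\left(f,N \right)} = \frac{109}{9}$
$H = -152$
$z{\left(M \right)} = M \left(-1 + M + M^{2}\right)$ ($z{\left(M \right)} = M \left(-1 + \left(M^{2} + M\right)\right) = M \left(-1 + \left(M + M^{2}\right)\right) = M \left(-1 + M + M^{2}\right)$)
$\frac{1}{E{\left(110,-74 \right)} + z{\left(H \right)}} = \frac{1}{\frac{109}{9} - 152 \left(-1 - 152 + \left(-152\right)^{2}\right)} = \frac{1}{\frac{109}{9} - 152 \left(-1 - 152 + 23104\right)} = \frac{1}{\frac{109}{9} - 3488552} = \frac{1}{- \frac{31396859}{9}} = - \frac{9}{31396859}$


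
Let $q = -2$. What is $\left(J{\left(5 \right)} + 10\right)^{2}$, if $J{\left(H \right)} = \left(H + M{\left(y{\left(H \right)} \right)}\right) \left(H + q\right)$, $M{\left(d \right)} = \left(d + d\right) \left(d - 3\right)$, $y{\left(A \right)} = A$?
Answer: $7225$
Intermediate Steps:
$M{\left(d \right)} = 2 d \left(-3 + d\right)$
$J{\left(H \right)} = \left(-2 + H\right) \left(H + 2 H \left(-3 + H\right)\right)$ ($J{\left(H \right)} = \left(H + 2 H \left(-3 + H\right)\right) \left(H - 2\right) = \left(H + 2 H \left(-3 + H\right)\right) \left(-2 + H\right) = \left(-2 + H\right) \left(H + 2 H \left(-3 + H\right)\right)$)
$\left(J{\left(5 \right)} + 10\right)^{2} = \left(5 \left(10 - 45 + 2 \cdot 5^{2}\right) + 10\right)^{2} = \left(5 \left(10 - 45 + 2 \cdot 25\right) + 10\right)^{2} = \left(5 \left(10 - 45 + 50\right) + 10\right)^{2} = \left(5 \cdot 15 + 10\right)^{2} = \left(75 + 10\right)^{2} = 85^{2} = 7225$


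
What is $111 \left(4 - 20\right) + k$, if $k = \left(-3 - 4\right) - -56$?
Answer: $-1727$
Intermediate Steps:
$k = 49$ ($k = \left(-3 - 4\right) + 56 = -7 + 56 = 49$)
$111 \left(4 - 20\right) + k = 111 \left(4 - 20\right) + 49 = 111 \left(-16\right) + 49 = -1776 + 49 = -1727$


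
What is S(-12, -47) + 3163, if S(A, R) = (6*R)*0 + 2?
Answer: 3165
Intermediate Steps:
S(A, R) = 2 (S(A, R) = 0 + 2 = 2)
S(-12, -47) + 3163 = 2 + 3163 = 3165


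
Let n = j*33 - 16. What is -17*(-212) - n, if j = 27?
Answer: 2729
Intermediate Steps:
n = 875 (n = 27*33 - 16 = 891 - 16 = 875)
-17*(-212) - n = -17*(-212) - 1*875 = 3604 - 875 = 2729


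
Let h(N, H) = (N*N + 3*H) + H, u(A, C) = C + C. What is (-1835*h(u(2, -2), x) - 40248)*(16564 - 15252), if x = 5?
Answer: -139476096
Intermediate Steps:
u(A, C) = 2*C
h(N, H) = N² + 4*H (h(N, H) = (N² + 3*H) + H = N² + 4*H)
(-1835*h(u(2, -2), x) - 40248)*(16564 - 15252) = (-1835*((2*(-2))² + 4*5) - 40248)*(16564 - 15252) = (-1835*((-4)² + 20) - 40248)*1312 = (-1835*(16 + 20) - 40248)*1312 = (-1835*36 - 40248)*1312 = (-66060 - 40248)*1312 = -106308*1312 = -139476096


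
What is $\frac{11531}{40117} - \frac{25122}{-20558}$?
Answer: $\frac{622436786}{412362643} \approx 1.5094$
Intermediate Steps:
$\frac{11531}{40117} - \frac{25122}{-20558} = 11531 \cdot \frac{1}{40117} - - \frac{12561}{10279} = \frac{11531}{40117} + \frac{12561}{10279} = \frac{622436786}{412362643}$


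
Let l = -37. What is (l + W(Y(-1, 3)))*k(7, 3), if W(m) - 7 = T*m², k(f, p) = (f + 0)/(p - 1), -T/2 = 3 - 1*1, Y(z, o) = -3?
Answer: -231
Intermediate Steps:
T = -4 (T = -2*(3 - 1*1) = -2*(3 - 1) = -2*2 = -4)
k(f, p) = f/(-1 + p)
W(m) = 7 - 4*m²
(l + W(Y(-1, 3)))*k(7, 3) = (-37 + (7 - 4*(-3)²))*(7/(-1 + 3)) = (-37 + (7 - 4*9))*(7/2) = (-37 + (7 - 36))*(7*(½)) = (-37 - 29)*(7/2) = -66*7/2 = -231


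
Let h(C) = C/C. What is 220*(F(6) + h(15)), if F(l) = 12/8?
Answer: 550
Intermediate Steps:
F(l) = 3/2 (F(l) = 12*(1/8) = 3/2)
h(C) = 1
220*(F(6) + h(15)) = 220*(3/2 + 1) = 220*(5/2) = 550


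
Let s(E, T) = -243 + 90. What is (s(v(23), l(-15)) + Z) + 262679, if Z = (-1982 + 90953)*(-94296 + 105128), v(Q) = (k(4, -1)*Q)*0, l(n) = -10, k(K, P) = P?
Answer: 963996398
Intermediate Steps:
v(Q) = 0 (v(Q) = -Q*0 = 0)
s(E, T) = -153
Z = 963733872 (Z = 88971*10832 = 963733872)
(s(v(23), l(-15)) + Z) + 262679 = (-153 + 963733872) + 262679 = 963733719 + 262679 = 963996398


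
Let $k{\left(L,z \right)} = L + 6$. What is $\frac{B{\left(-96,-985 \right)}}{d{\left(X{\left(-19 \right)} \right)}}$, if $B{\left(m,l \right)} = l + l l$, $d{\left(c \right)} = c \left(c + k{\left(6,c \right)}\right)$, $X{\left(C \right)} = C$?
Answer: $\frac{969240}{133} \approx 7287.5$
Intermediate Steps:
$k{\left(L,z \right)} = 6 + L$
$d{\left(c \right)} = c \left(12 + c\right)$ ($d{\left(c \right)} = c \left(c + \left(6 + 6\right)\right) = c \left(c + 12\right) = c \left(12 + c\right)$)
$B{\left(m,l \right)} = l + l^{2}$
$\frac{B{\left(-96,-985 \right)}}{d{\left(X{\left(-19 \right)} \right)}} = \frac{\left(-985\right) \left(1 - 985\right)}{\left(-19\right) \left(12 - 19\right)} = \frac{\left(-985\right) \left(-984\right)}{\left(-19\right) \left(-7\right)} = \frac{969240}{133}$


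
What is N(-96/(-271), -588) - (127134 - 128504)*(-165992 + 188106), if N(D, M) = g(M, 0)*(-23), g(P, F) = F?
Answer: 30296180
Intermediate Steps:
N(D, M) = 0 (N(D, M) = 0*(-23) = 0)
N(-96/(-271), -588) - (127134 - 128504)*(-165992 + 188106) = 0 - (127134 - 128504)*(-165992 + 188106) = 0 - (-1370)*22114 = 0 - 1*(-30296180) = 0 + 30296180 = 30296180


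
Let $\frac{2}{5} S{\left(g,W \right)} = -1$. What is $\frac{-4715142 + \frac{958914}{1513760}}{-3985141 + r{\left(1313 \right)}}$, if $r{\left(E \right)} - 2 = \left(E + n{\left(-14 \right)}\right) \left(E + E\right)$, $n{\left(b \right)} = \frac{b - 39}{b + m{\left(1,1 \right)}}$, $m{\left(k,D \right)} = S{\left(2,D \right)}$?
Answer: $\frac{117770274517599}{13207008775760} \approx 8.9173$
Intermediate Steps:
$S{\left(g,W \right)} = - \frac{5}{2}$ ($S{\left(g,W \right)} = \frac{5}{2} \left(-1\right) = - \frac{5}{2}$)
$m{\left(k,D \right)} = - \frac{5}{2}$
$n{\left(b \right)} = \frac{-39 + b}{- \frac{5}{2} + b}$ ($n{\left(b \right)} = \frac{b - 39}{b - \frac{5}{2}} = \frac{-39 + b}{- \frac{5}{2} + b}$)
$r{\left(E \right)} = 2 + 2 E \left(\frac{106}{33} + E\right)$ ($r{\left(E \right)} = 2 + \left(E + \frac{2 \left(-39 - 14\right)}{-5 + 2 \left(-14\right)}\right) \left(E + E\right) = 2 + \left(E + 2 \frac{1}{-5 - 28} \left(-53\right)\right) 2 E = 2 + \left(E + 2 \frac{1}{-33} \left(-53\right)\right) 2 E = 2 + \left(E + 2 \left(- \frac{1}{33}\right) \left(-53\right)\right) 2 E = 2 + \left(E + \frac{106}{33}\right) 2 E = 2 + \left(\frac{106}{33} + E\right) 2 E = 2 + 2 E \left(\frac{106}{33} + E\right)$)
$\frac{-4715142 + \frac{958914}{1513760}}{-3985141 + r{\left(1313 \right)}} = \frac{-4715142 + \frac{958914}{1513760}}{-3985141 + \left(2 + 2 \cdot 1313^{2} + \frac{212}{33} \cdot 1313\right)} = \frac{-4715142 + 958914 \cdot \frac{1}{1513760}}{-3985141 + \left(2 + 2 \cdot 1723969 + \frac{278356}{33}\right)} = \frac{-4715142 + \frac{479457}{756880}}{-3985141 + \left(2 + 3447938 + \frac{278356}{33}\right)} = - \frac{3568796197503}{756880 \left(-3985141 + \frac{114060376}{33}\right)} = - \frac{3568796197503}{756880 \left(- \frac{17449277}{33}\right)} = \left(- \frac{3568796197503}{756880}\right) \left(- \frac{33}{17449277}\right) = \frac{117770274517599}{13207008775760}$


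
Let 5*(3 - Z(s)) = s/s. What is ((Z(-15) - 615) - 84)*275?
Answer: -191455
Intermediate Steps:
Z(s) = 14/5 (Z(s) = 3 - s/(5*s) = 3 - 1/5*1 = 3 - 1/5 = 14/5)
((Z(-15) - 615) - 84)*275 = ((14/5 - 615) - 84)*275 = (-3061/5 - 84)*275 = -3481/5*275 = -191455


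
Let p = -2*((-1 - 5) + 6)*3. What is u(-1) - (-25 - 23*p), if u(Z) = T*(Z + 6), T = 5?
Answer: 50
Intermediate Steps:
p = 0 (p = -2*(-6 + 6)*3 = -2*0*3 = 0*3 = 0)
u(Z) = 30 + 5*Z (u(Z) = 5*(Z + 6) = 5*(6 + Z) = 30 + 5*Z)
u(-1) - (-25 - 23*p) = (30 + 5*(-1)) - (-25 - 23*0) = (30 - 5) - (-25 + 0) = 25 - 1*(-25) = 25 + 25 = 50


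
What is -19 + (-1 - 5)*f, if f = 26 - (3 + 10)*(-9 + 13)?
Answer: 137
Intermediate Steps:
f = -26 (f = 26 - 13*4 = 26 - 1*52 = 26 - 52 = -26)
-19 + (-1 - 5)*f = -19 + (-1 - 5)*(-26) = -19 - 6*(-26) = -19 + 156 = 137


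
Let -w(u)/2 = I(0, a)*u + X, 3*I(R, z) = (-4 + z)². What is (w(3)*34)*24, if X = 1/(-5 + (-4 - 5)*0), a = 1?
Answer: -71808/5 ≈ -14362.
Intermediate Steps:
I(R, z) = (-4 + z)²/3
X = -⅕ (X = 1/(-5 - 9*0) = 1/(-5 + 0) = 1/(-5) = -⅕ ≈ -0.20000)
w(u) = ⅖ - 6*u (w(u) = -2*(((-4 + 1)²/3)*u - ⅕) = -2*(((⅓)*(-3)²)*u - ⅕) = -2*(((⅓)*9)*u - ⅕) = -2*(3*u - ⅕) = -2*(-⅕ + 3*u) = ⅖ - 6*u)
(w(3)*34)*24 = ((⅖ - 6*3)*34)*24 = ((⅖ - 18)*34)*24 = -88/5*34*24 = -2992/5*24 = -71808/5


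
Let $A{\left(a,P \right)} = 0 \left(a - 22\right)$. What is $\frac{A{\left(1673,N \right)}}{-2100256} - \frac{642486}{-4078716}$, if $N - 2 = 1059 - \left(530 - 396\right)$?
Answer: $\frac{107081}{679786} \approx 0.15752$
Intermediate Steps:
$N = 927$ ($N = 2 + \left(1059 - \left(530 - 396\right)\right) = 2 + \left(1059 - 134\right) = 2 + 925 = 927$)
$A{\left(a,P \right)} = 0$ ($A{\left(a,P \right)} = 0 \left(-22 + a\right) = 0$)
$\frac{A{\left(1673,N \right)}}{-2100256} - \frac{642486}{-4078716} = \frac{0}{-2100256} - \frac{642486}{-4078716} = 0 \left(- \frac{1}{2100256}\right) - - \frac{107081}{679786} = 0 + \frac{107081}{679786} = \frac{107081}{679786}$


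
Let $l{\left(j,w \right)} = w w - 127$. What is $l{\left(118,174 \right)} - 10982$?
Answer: $19167$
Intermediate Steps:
$l{\left(j,w \right)} = -127 + w^{2}$ ($l{\left(j,w \right)} = w^{2} - 127 = -127 + w^{2}$)
$l{\left(118,174 \right)} - 10982 = \left(-127 + 174^{2}\right) - 10982 = \left(-127 + 30276\right) - 10982 = 30149 - 10982 = 19167$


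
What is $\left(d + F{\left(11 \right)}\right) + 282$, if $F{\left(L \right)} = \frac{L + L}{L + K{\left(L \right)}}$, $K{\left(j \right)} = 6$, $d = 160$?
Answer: $\frac{7536}{17} \approx 443.29$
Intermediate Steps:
$F{\left(L \right)} = \frac{2 L}{6 + L}$ ($F{\left(L \right)} = \frac{L + L}{L + 6} = \frac{2 L}{6 + L}$)
$\left(d + F{\left(11 \right)}\right) + 282 = \left(160 + 2 \cdot 11 \frac{1}{6 + 11}\right) + 282 = \left(160 + 2 \cdot 11 \cdot \frac{1}{17}\right) + 282 = \left(160 + \frac{22}{17}\right) + 282 = \frac{2742}{17} + 282 = \frac{7536}{17}$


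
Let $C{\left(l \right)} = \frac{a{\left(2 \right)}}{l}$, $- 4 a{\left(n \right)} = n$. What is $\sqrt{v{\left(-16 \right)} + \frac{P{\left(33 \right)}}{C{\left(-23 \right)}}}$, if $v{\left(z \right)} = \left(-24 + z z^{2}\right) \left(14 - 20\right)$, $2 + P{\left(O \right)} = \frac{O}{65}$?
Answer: $\frac{\sqrt{104151970}}{65} \approx 157.01$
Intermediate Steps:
$a{\left(n \right)} = - \frac{n}{4}$
$P{\left(O \right)} = -2 + \frac{O}{65}$
$C{\left(l \right)} = - \frac{1}{2 l}$ ($C{\left(l \right)} = \frac{\left(- \frac{1}{4}\right) 2}{l} = - \frac{1}{2 l}$)
$v{\left(z \right)} = 144 - 6 z^{3}$ ($v{\left(z \right)} = \left(-24 + z^{3}\right) \left(-6\right) = 144 - 6 z^{3}$)
$\sqrt{v{\left(-16 \right)} + \frac{P{\left(33 \right)}}{C{\left(-23 \right)}}} = \sqrt{\left(144 - 6 \left(-16\right)^{3}\right) + \frac{-2 + \frac{1}{65} \cdot 33}{\left(- \frac{1}{2}\right) \frac{1}{-23}}} = \sqrt{\left(144 - -24576\right) + \frac{-2 + \frac{33}{65}}{\left(- \frac{1}{2}\right) \left(- \frac{1}{23}\right)}} = \sqrt{\left(144 + 24576\right) - \frac{97 \frac{1}{\frac{1}{46}}}{65}} = \sqrt{24720 - \frac{4462}{65}} = \sqrt{\frac{1602338}{65}} = \frac{\sqrt{104151970}}{65}$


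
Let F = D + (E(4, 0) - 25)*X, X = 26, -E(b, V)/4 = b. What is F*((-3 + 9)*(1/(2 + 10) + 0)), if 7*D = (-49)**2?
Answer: -723/2 ≈ -361.50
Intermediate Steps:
E(b, V) = -4*b
D = 343 (D = (1/7)*(-49)**2 = (1/7)*2401 = 343)
F = -723 (F = 343 + (-4*4 - 25)*26 = 343 + (-16 - 25)*26 = 343 - 41*26 = 343 - 1066 = -723)
F*((-3 + 9)*(1/(2 + 10) + 0)) = -723*(-3 + 9)*(1/(2 + 10) + 0) = -4338*(1/12 + 0) = -4338/12 = -723*1/2 = -723/2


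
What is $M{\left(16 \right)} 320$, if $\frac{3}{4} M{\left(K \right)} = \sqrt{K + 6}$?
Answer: $\frac{1280 \sqrt{22}}{3} \approx 2001.2$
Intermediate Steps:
$M{\left(K \right)} = \frac{4 \sqrt{6 + K}}{3}$ ($M{\left(K \right)} = \frac{4 \sqrt{K + 6}}{3} = \frac{4 \sqrt{6 + K}}{3}$)
$M{\left(16 \right)} 320 = \frac{4 \sqrt{6 + 16}}{3} \cdot 320 = \frac{4 \sqrt{22}}{3} \cdot 320 = \frac{1280 \sqrt{22}}{3}$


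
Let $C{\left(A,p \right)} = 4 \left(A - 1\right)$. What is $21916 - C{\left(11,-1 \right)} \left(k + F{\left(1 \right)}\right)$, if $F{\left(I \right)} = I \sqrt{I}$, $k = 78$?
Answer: $18756$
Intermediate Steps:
$C{\left(A,p \right)} = -4 + 4 A$ ($C{\left(A,p \right)} = 4 \left(-1 + A\right) = -4 + 4 A$)
$F{\left(I \right)} = I^{\frac{3}{2}}$
$21916 - C{\left(11,-1 \right)} \left(k + F{\left(1 \right)}\right) = 21916 - \left(-4 + 4 \cdot 11\right) \left(78 + 1^{\frac{3}{2}}\right) = 21916 - \left(-4 + 44\right) \left(78 + 1\right) = 21916 - 40 \cdot 79 = 21916 - 3160 = 18756$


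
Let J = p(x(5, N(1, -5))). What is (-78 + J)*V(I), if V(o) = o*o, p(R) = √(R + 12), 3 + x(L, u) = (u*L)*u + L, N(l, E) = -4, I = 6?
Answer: -2808 + 36*√94 ≈ -2459.0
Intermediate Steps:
x(L, u) = -3 + L + L*u² (x(L, u) = -3 + ((u*L)*u + L) = -3 + ((L*u)*u + L) = -3 + (L*u² + L) = -3 + (L + L*u²) = -3 + L + L*u²)
p(R) = √(12 + R)
J = √94 (J = √(12 + (-3 + 5 + 5*(-4)²)) = √(12 + (-3 + 5 + 5*16)) = √(12 + (-3 + 5 + 80)) = √(12 + 82) = √94 ≈ 9.6954)
V(o) = o²
(-78 + J)*V(I) = (-78 + √94)*6² = (-78 + √94)*36 = -2808 + 36*√94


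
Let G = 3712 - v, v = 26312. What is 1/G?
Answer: -1/22600 ≈ -4.4248e-5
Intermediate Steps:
G = -22600 (G = 3712 - 1*26312 = 3712 - 26312 = -22600)
1/G = 1/(-22600) = -1/22600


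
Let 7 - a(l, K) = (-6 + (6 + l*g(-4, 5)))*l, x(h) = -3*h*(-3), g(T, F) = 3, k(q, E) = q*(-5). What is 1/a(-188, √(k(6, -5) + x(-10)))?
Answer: -1/106025 ≈ -9.4317e-6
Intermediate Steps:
k(q, E) = -5*q
x(h) = 9*h
a(l, K) = 7 - 3*l² (a(l, K) = 7 - (-6 + (6 + l*3))*l = 7 - (-6 + (6 + 3*l))*l = 7 - 3*l*l = 7 - 3*l²)
1/a(-188, √(k(6, -5) + x(-10))) = 1/(7 - 3*(-188)²) = 1/(7 - 3*35344) = 1/(7 - 106032) = 1/(-106025) = -1/106025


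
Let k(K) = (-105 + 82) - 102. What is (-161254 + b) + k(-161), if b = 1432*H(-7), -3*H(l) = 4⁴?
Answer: -850729/3 ≈ -2.8358e+5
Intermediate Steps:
H(l) = -256/3 (H(l) = -⅓*4⁴ = -⅓*256 = -256/3)
k(K) = -125 (k(K) = -23 - 102 = -125)
b = -366592/3 (b = 1432*(-256/3) = -366592/3 ≈ -1.2220e+5)
(-161254 + b) + k(-161) = (-161254 - 366592/3) - 125 = -850354/3 - 125 = -850729/3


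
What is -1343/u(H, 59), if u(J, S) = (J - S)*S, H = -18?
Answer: 1343/4543 ≈ 0.29562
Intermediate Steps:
u(J, S) = S*(J - S)
-1343/u(H, 59) = -1343*1/(59*(-18 - 1*59)) = -1343*1/(59*(-18 - 59)) = -1343/(59*(-77)) = -1343/(-4543) = -1343*(-1/4543) = 1343/4543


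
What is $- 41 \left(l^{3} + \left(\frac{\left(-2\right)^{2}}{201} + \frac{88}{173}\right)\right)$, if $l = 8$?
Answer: $- \frac{730708396}{34773} \approx -21014.0$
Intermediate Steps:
$- 41 \left(l^{3} + \left(\frac{\left(-2\right)^{2}}{201} + \frac{88}{173}\right)\right) = - 41 \left(8^{3} + \left(\frac{\left(-2\right)^{2}}{201} + \frac{88}{173}\right)\right) = - 41 \left(512 + \left(4 \cdot \frac{1}{201} + 88 \cdot \frac{1}{173}\right)\right) = - 41 \left(512 + \left(\frac{4}{201} + \frac{88}{173}\right)\right) = - 41 \left(512 + \frac{18380}{34773}\right) = \left(-41\right) \frac{17822156}{34773} = - \frac{730708396}{34773}$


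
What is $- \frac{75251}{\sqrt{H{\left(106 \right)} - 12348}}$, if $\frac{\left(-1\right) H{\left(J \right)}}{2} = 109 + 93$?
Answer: $\frac{75251 i \sqrt{797}}{3188} \approx 666.38 i$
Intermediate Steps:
$H{\left(J \right)} = -404$ ($H{\left(J \right)} = - 2 \left(109 + 93\right) = \left(-2\right) 202 = -404$)
$- \frac{75251}{\sqrt{H{\left(106 \right)} - 12348}} = - \frac{75251}{\sqrt{-404 - 12348}} = - \frac{75251}{\sqrt{-12752}} = - \frac{75251}{4 i \sqrt{797}} = - 75251 \left(- \frac{i \sqrt{797}}{3188}\right) = \frac{75251 i \sqrt{797}}{3188}$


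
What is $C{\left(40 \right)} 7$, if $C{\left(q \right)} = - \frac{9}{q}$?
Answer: $- \frac{63}{40} \approx -1.575$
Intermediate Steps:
$C{\left(40 \right)} 7 = - \frac{9}{40} \cdot 7 = \left(-9\right) \frac{1}{40} \cdot 7 = \left(- \frac{9}{40}\right) 7 = - \frac{63}{40}$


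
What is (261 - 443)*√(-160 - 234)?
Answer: -182*I*√394 ≈ -3612.6*I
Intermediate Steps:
(261 - 443)*√(-160 - 234) = -182*I*√394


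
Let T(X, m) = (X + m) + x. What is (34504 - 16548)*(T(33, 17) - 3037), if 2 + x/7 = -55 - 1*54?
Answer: -67586384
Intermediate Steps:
x = -777 (x = -14 + 7*(-55 - 1*54) = -14 + 7*(-55 - 54) = -14 + 7*(-109) = -14 - 763 = -777)
T(X, m) = -777 + X + m (T(X, m) = (X + m) - 777 = -777 + X + m)
(34504 - 16548)*(T(33, 17) - 3037) = (34504 - 16548)*((-777 + 33 + 17) - 3037) = 17956*(-727 - 3037) = 17956*(-3764) = -67586384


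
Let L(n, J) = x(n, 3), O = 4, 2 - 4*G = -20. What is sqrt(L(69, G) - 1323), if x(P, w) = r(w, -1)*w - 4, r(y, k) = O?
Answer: I*sqrt(1315) ≈ 36.263*I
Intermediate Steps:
G = 11/2 (G = 1/2 - 1/4*(-20) = 1/2 + 5 = 11/2 ≈ 5.5000)
r(y, k) = 4
x(P, w) = -4 + 4*w (x(P, w) = 4*w - 4 = -4 + 4*w)
L(n, J) = 8 (L(n, J) = -4 + 4*3 = -4 + 12 = 8)
sqrt(L(69, G) - 1323) = sqrt(8 - 1323) = sqrt(-1315) = I*sqrt(1315)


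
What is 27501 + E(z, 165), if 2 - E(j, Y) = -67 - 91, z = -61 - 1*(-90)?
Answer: 27661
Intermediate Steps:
z = 29 (z = -61 + 90 = 29)
E(j, Y) = 160 (E(j, Y) = 2 - (-67 - 91) = 2 - 1*(-158) = 2 + 158 = 160)
27501 + E(z, 165) = 27501 + 160 = 27661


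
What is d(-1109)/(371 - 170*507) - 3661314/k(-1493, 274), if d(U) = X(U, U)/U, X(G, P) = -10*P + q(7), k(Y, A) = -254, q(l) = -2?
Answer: 174229616177223/12087005417 ≈ 14415.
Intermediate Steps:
X(G, P) = -2 - 10*P (X(G, P) = -10*P - 2 = -2 - 10*P)
d(U) = (-2 - 10*U)/U
d(-1109)/(371 - 170*507) - 3661314/k(-1493, 274) = (-10 - 2/(-1109))/(371 - 170*507) - 3661314/(-254) = (-10 - 2*(-1/1109))/(371 - 86190) - 3661314*(-1/254) = (-10 + 2/1109)/(-85819) + 1830657/127 = -11088/1109*(-1/85819) + 1830657/127 = 11088/95173271 + 1830657/127 = 174229616177223/12087005417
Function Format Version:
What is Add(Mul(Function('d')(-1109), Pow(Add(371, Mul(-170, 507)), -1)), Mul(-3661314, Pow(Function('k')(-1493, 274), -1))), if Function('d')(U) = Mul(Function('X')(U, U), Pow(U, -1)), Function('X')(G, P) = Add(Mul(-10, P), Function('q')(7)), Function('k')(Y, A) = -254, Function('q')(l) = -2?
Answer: Rational(174229616177223, 12087005417) ≈ 14415.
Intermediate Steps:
Function('X')(G, P) = Add(-2, Mul(-10, P)) (Function('X')(G, P) = Add(Mul(-10, P), -2) = Add(-2, Mul(-10, P)))
Function('d')(U) = Mul(Pow(U, -1), Add(-2, Mul(-10, U))) (Function('d')(U) = Mul(Add(-2, Mul(-10, U)), Pow(U, -1)) = Mul(Pow(U, -1), Add(-2, Mul(-10, U))))
Add(Mul(Function('d')(-1109), Pow(Add(371, Mul(-170, 507)), -1)), Mul(-3661314, Pow(Function('k')(-1493, 274), -1))) = Add(Mul(Add(-10, Mul(-2, Pow(-1109, -1))), Pow(Add(371, Mul(-170, 507)), -1)), Mul(-3661314, Pow(-254, -1))) = Add(Mul(Add(-10, Mul(-2, Rational(-1, 1109))), Pow(Add(371, -86190), -1)), Mul(-3661314, Rational(-1, 254))) = Add(Mul(Add(-10, Rational(2, 1109)), Pow(-85819, -1)), Rational(1830657, 127)) = Add(Mul(Rational(-11088, 1109), Rational(-1, 85819)), Rational(1830657, 127)) = Add(Rational(11088, 95173271), Rational(1830657, 127)) = Rational(174229616177223, 12087005417)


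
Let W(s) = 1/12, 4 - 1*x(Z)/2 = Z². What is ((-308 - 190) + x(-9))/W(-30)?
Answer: -7824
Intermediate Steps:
x(Z) = 8 - 2*Z²
W(s) = 1/12
((-308 - 190) + x(-9))/W(-30) = ((-308 - 190) + (8 - 2*(-9)²))/(1/12) = (-498 + (8 - 2*81))*12 = (-498 + (8 - 162))*12 = (-498 - 154)*12 = -652*12 = -7824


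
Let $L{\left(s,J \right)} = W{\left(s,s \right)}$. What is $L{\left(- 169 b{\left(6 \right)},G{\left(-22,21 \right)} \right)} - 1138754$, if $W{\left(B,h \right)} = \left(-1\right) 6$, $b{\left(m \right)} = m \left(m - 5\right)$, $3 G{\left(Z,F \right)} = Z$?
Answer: $-1138760$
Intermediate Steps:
$G{\left(Z,F \right)} = \frac{Z}{3}$
$b{\left(m \right)} = m \left(-5 + m\right)$
$W{\left(B,h \right)} = -6$
$L{\left(s,J \right)} = -6$
$L{\left(- 169 b{\left(6 \right)},G{\left(-22,21 \right)} \right)} - 1138754 = -6 - 1138754 = -1138760$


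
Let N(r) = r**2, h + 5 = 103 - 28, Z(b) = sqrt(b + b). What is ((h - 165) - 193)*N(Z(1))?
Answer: -576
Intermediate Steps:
Z(b) = sqrt(2)*sqrt(b) (Z(b) = sqrt(2*b) = sqrt(2)*sqrt(b))
h = 70 (h = -5 + (103 - 28) = -5 + 75 = 70)
((h - 165) - 193)*N(Z(1)) = ((70 - 165) - 193)*(sqrt(2)*sqrt(1))**2 = (-95 - 193)*(sqrt(2)*1)**2 = -288*(sqrt(2))**2 = -288*2 = -576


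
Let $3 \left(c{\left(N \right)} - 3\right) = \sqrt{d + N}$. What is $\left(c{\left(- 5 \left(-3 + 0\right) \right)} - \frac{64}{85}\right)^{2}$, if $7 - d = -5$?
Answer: $\frac{58156}{7225} + \frac{382 \sqrt{3}}{85} \approx 15.833$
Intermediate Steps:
$d = 12$ ($d = 7 - -5 = 7 + 5 = 12$)
$c{\left(N \right)} = 3 + \frac{\sqrt{12 + N}}{3}$
$\left(c{\left(- 5 \left(-3 + 0\right) \right)} - \frac{64}{85}\right)^{2} = \left(\left(3 + \frac{\sqrt{12 - 5 \left(-3 + 0\right)}}{3}\right) - \frac{64}{85}\right)^{2} = \left(\left(3 + \frac{\sqrt{12 - -15}}{3}\right) - \frac{64}{85}\right)^{2} = \left(\left(3 + \frac{\sqrt{12 + 15}}{3}\right) - \frac{64}{85}\right)^{2} = \left(\left(3 + \frac{\sqrt{27}}{3}\right) - \frac{64}{85}\right)^{2} = \left(\left(3 + \frac{3 \sqrt{3}}{3}\right) - \frac{64}{85}\right)^{2} = \left(\left(3 + \sqrt{3}\right) - \frac{64}{85}\right)^{2} = \left(\frac{191}{85} + \sqrt{3}\right)^{2}$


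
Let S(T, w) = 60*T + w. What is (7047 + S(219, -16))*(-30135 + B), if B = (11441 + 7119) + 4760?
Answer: -137465365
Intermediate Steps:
S(T, w) = w + 60*T
B = 23320 (B = 18560 + 4760 = 23320)
(7047 + S(219, -16))*(-30135 + B) = (7047 + (-16 + 60*219))*(-30135 + 23320) = (7047 + (-16 + 13140))*(-6815) = (7047 + 13124)*(-6815) = 20171*(-6815) = -137465365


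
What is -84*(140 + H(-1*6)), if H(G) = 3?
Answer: -12012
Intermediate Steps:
-84*(140 + H(-1*6)) = -84*(140 + 3) = -84*143 = -12012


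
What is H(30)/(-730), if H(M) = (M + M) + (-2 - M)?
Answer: -14/365 ≈ -0.038356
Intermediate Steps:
H(M) = -2 + M (H(M) = 2*M + (-2 - M) = -2 + M)
H(30)/(-730) = (-2 + 30)/(-730) = 28*(-1/730) = -14/365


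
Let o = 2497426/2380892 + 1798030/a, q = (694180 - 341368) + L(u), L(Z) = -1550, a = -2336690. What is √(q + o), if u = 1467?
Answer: √27180229249008919841010024778/278170326374 ≈ 592.67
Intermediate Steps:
q = 351262 (q = (694180 - 341368) - 1550 = 352812 - 1550 = 351262)
o = 77739755859/278170326374 (o = 2497426/2380892 + 1798030/(-2336690) = 2497426*(1/2380892) + 1798030*(-1/2336690) = 1248713/1190446 - 179803/233669 = 77739755859/278170326374 ≈ 0.27947)
√(q + o) = √(351262 + 77739755859/278170326374) = √(97710742922539847/278170326374) = √27180229249008919841010024778/278170326374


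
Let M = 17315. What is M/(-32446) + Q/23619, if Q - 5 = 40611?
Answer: 908863751/766342074 ≈ 1.1860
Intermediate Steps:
Q = 40616 (Q = 5 + 40611 = 40616)
M/(-32446) + Q/23619 = 17315/(-32446) + 40616/23619 = 17315*(-1/32446) + 40616*(1/23619) = -17315/32446 + 40616/23619 = 908863751/766342074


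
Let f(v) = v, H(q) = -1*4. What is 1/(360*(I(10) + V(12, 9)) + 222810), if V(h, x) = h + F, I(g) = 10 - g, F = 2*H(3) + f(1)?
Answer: 1/224610 ≈ 4.4522e-6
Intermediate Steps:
H(q) = -4
F = -7 (F = 2*(-4) + 1 = -8 + 1 = -7)
V(h, x) = -7 + h (V(h, x) = h - 7 = -7 + h)
1/(360*(I(10) + V(12, 9)) + 222810) = 1/(360*((10 - 1*10) + (-7 + 12)) + 222810) = 1/(360*((10 - 10) + 5) + 222810) = 1/(360*(0 + 5) + 222810) = 1/(360*5 + 222810) = 1/(1800 + 222810) = 1/224610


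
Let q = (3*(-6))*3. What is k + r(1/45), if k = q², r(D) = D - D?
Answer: 2916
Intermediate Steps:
q = -54 (q = -18*3 = -54)
r(D) = 0
k = 2916 (k = (-54)² = 2916)
k + r(1/45) = 2916 + 0 = 2916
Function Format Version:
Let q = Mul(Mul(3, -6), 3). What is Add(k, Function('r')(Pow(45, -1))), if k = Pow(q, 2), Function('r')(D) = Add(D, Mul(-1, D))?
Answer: 2916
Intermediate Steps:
q = -54 (q = Mul(-18, 3) = -54)
Function('r')(D) = 0
k = 2916 (k = Pow(-54, 2) = 2916)
Add(k, Function('r')(Pow(45, -1))) = Add(2916, 0) = 2916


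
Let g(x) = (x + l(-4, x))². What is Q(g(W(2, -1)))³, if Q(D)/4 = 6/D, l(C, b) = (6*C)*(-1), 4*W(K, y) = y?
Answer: 56623104/735091890625 ≈ 7.7029e-5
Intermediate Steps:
W(K, y) = y/4
l(C, b) = -6*C
g(x) = (24 + x)² (g(x) = (x - 6*(-4))² = (x + 24)² = (24 + x)²)
Q(D) = 24/D (Q(D) = 4*(6/D) = 24/D)
Q(g(W(2, -1)))³ = (24/((24 + (¼)*(-1))²))³ = (24/((24 - ¼)²))³ = (24/((95/4)²))³ = (24/(9025/16))³ = (24*(16/9025))³ = (384/9025)³ = 56623104/735091890625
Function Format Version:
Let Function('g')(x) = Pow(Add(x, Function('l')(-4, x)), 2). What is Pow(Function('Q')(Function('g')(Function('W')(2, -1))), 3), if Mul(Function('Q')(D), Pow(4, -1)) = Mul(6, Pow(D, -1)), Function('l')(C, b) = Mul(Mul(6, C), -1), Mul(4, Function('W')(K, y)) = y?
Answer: Rational(56623104, 735091890625) ≈ 7.7029e-5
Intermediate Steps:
Function('W')(K, y) = Mul(Rational(1, 4), y)
Function('l')(C, b) = Mul(-6, C)
Function('g')(x) = Pow(Add(24, x), 2) (Function('g')(x) = Pow(Add(x, Mul(-6, -4)), 2) = Pow(Add(x, 24), 2) = Pow(Add(24, x), 2))
Function('Q')(D) = Mul(24, Pow(D, -1)) (Function('Q')(D) = Mul(4, Mul(6, Pow(D, -1))) = Mul(24, Pow(D, -1)))
Pow(Function('Q')(Function('g')(Function('W')(2, -1))), 3) = Pow(Mul(24, Pow(Pow(Add(24, Mul(Rational(1, 4), -1)), 2), -1)), 3) = Pow(Mul(24, Pow(Pow(Add(24, Rational(-1, 4)), 2), -1)), 3) = Pow(Mul(24, Pow(Pow(Rational(95, 4), 2), -1)), 3) = Pow(Mul(24, Pow(Rational(9025, 16), -1)), 3) = Pow(Mul(24, Rational(16, 9025)), 3) = Pow(Rational(384, 9025), 3) = Rational(56623104, 735091890625)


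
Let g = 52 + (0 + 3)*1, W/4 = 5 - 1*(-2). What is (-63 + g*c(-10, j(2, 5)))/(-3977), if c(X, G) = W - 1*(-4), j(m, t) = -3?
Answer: -1697/3977 ≈ -0.42670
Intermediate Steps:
W = 28 (W = 4*(5 - 1*(-2)) = 4*(5 + 2) = 4*7 = 28)
c(X, G) = 32 (c(X, G) = 28 - 1*(-4) = 28 + 4 = 32)
g = 55 (g = 52 + 3*1 = 52 + 3 = 55)
(-63 + g*c(-10, j(2, 5)))/(-3977) = (-63 + 55*32)/(-3977) = (-63 + 1760)*(-1/3977) = 1697*(-1/3977) = -1697/3977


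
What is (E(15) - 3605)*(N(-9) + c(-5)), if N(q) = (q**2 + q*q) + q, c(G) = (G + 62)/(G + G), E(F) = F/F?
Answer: -2654346/5 ≈ -5.3087e+5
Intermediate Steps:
E(F) = 1
c(G) = (62 + G)/(2*G) (c(G) = (62 + G)/((2*G)) = (62 + G)*(1/(2*G)) = (62 + G)/(2*G))
N(q) = q + 2*q**2 (N(q) = (q**2 + q**2) + q = 2*q**2 + q = q + 2*q**2)
(E(15) - 3605)*(N(-9) + c(-5)) = (1 - 3605)*(-9*(1 + 2*(-9)) + (1/2)*(62 - 5)/(-5)) = -3604*(-9*(1 - 18) + (1/2)*(-1/5)*57) = -3604*(-9*(-17) - 57/10) = -3604*(153 - 57/10) = -3604*1473/10 = -2654346/5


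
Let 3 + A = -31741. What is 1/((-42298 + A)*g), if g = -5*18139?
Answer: 1/6715239190 ≈ 1.4892e-10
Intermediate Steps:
A = -31744 (A = -3 - 31741 = -31744)
g = -90695
1/((-42298 + A)*g) = 1/(-42298 - 31744*(-90695)) = -1/90695/(-74042) = -1/74042*(-1/90695) = 1/6715239190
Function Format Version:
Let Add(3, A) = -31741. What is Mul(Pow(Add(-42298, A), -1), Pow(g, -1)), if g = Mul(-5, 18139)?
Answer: Rational(1, 6715239190) ≈ 1.4892e-10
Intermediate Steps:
A = -31744 (A = Add(-3, -31741) = -31744)
g = -90695
Mul(Pow(Add(-42298, A), -1), Pow(g, -1)) = Mul(Pow(Add(-42298, -31744), -1), Pow(-90695, -1)) = Mul(Pow(-74042, -1), Rational(-1, 90695)) = Mul(Rational(-1, 74042), Rational(-1, 90695)) = Rational(1, 6715239190)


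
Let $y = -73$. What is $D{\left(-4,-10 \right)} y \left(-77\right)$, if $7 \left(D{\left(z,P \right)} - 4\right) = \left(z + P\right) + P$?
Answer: $3212$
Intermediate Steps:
$D{\left(z,P \right)} = 4 + \frac{z}{7} + \frac{2 P}{7}$ ($D{\left(z,P \right)} = 4 + \frac{\left(z + P\right) + P}{7} = 4 + \frac{\left(P + z\right) + P}{7} = 4 + \frac{z + 2 P}{7} = 4 + \left(\frac{z}{7} + \frac{2 P}{7}\right) = 4 + \frac{z}{7} + \frac{2 P}{7}$)
$D{\left(-4,-10 \right)} y \left(-77\right) = \left(4 + \frac{1}{7} \left(-4\right) + \frac{2}{7} \left(-10\right)\right) \left(-73\right) \left(-77\right) = \left(4 - \frac{4}{7} - \frac{20}{7}\right) \left(-73\right) \left(-77\right) = \frac{4}{7} \left(-73\right) \left(-77\right) = \left(- \frac{292}{7}\right) \left(-77\right) = 3212$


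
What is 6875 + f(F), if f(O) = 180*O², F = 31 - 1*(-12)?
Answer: 339695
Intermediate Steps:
F = 43 (F = 31 + 12 = 43)
6875 + f(F) = 6875 + 180*43² = 6875 + 180*1849 = 6875 + 332820 = 339695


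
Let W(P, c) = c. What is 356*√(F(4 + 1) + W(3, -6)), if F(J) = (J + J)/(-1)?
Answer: 1424*I ≈ 1424.0*I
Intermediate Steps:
F(J) = -2*J (F(J) = (2*J)*(-1) = -2*J)
356*√(F(4 + 1) + W(3, -6)) = 356*√(-2*(4 + 1) - 6) = 356*√(-2*5 - 6) = 356*√(-10 - 6) = 356*√(-16) = 356*(4*I) = 1424*I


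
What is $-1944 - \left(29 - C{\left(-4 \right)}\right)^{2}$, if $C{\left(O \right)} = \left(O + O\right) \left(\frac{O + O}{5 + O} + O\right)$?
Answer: $-6433$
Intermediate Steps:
$C{\left(O \right)} = 2 O \left(O + \frac{2 O}{5 + O}\right)$ ($C{\left(O \right)} = 2 O \left(\frac{2 O}{5 + O} + O\right) = 2 O \left(O + \frac{2 O}{5 + O}\right)$)
$-1944 - \left(29 - C{\left(-4 \right)}\right)^{2} = -1944 - \left(29 - \frac{2 \left(-4\right)^{2} \left(7 - 4\right)}{5 - 4}\right)^{2} = -1944 - \left(29 - 2 \cdot 16 \cdot 1^{-1} \cdot 3\right)^{2} = -1944 - \left(29 - 2 \cdot 16 \cdot 1 \cdot 3\right)^{2} = -1944 - \left(29 - 96\right)^{2} = -1944 - \left(-67\right)^{2} = -1944 - 4489 = -6433$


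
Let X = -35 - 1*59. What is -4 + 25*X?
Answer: -2354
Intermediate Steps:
X = -94 (X = -35 - 59 = -94)
-4 + 25*X = -4 + 25*(-94) = -4 - 2350 = -2354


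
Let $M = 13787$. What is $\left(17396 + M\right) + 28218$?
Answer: $59401$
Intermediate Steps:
$\left(17396 + M\right) + 28218 = \left(17396 + 13787\right) + 28218 = 31183 + 28218 = 59401$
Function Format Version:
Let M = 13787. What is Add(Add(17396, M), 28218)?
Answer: 59401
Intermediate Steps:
Add(Add(17396, M), 28218) = Add(Add(17396, 13787), 28218) = Add(31183, 28218) = 59401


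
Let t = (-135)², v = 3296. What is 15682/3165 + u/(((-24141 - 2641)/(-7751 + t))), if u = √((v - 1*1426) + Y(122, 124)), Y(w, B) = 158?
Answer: 15682/3165 - 136162*√3/13391 ≈ -12.657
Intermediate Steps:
t = 18225
u = 26*√3 (u = √((3296 - 1*1426) + 158) = √((3296 - 1426) + 158) = √(1870 + 158) = √2028 = 26*√3 ≈ 45.033)
15682/3165 + u/(((-24141 - 2641)/(-7751 + t))) = 15682/3165 + (26*√3)/(((-24141 - 2641)/(-7751 + 18225))) = 15682*(1/3165) + (26*√3)/((-26782/10474)) = 15682/3165 + (26*√3)/((-26782*1/10474)) = 15682/3165 + (26*√3)/(-13391/5237) = 15682/3165 + (26*√3)*(-5237/13391) = 15682/3165 - 136162*√3/13391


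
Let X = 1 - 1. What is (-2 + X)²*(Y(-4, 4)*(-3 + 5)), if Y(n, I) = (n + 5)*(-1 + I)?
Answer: 24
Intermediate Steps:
X = 0
Y(n, I) = (-1 + I)*(5 + n) (Y(n, I) = (5 + n)*(-1 + I) = (-1 + I)*(5 + n))
(-2 + X)²*(Y(-4, 4)*(-3 + 5)) = (-2 + 0)²*((-5 - 1*(-4) + 5*4 + 4*(-4))*(-3 + 5)) = (-2)²*((-5 + 4 + 20 - 16)*2) = 4*(3*2) = 4*6 = 24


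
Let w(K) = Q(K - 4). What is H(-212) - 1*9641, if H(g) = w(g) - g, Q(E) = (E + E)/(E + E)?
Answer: -9428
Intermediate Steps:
Q(E) = 1 (Q(E) = (2*E)/((2*E)) = (2*E)*(1/(2*E)) = 1)
w(K) = 1
H(g) = 1 - g
H(-212) - 1*9641 = (1 - 1*(-212)) - 1*9641 = (1 + 212) - 9641 = 213 - 9641 = -9428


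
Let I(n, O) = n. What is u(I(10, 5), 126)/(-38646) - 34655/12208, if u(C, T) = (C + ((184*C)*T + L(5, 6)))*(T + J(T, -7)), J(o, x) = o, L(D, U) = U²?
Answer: -39706504317/26210576 ≈ -1514.9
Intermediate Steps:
u(C, T) = 2*T*(36 + C + 184*C*T) (u(C, T) = (C + ((184*C)*T + 6²))*(T + T) = (C + (184*C*T + 36))*(2*T) = (C + (36 + 184*C*T))*(2*T) = (36 + C + 184*C*T)*(2*T) = 2*T*(36 + C + 184*C*T))
u(I(10, 5), 126)/(-38646) - 34655/12208 = (2*126*(36 + 10 + 184*10*126))/(-38646) - 34655/12208 = (2*126*(36 + 10 + 231840))*(-1/38646) - 34655*1/12208 = (2*126*231886)*(-1/38646) - 34655/12208 = 58435272*(-1/38646) - 34655/12208 = -3246404/2147 - 34655/12208 = -39706504317/26210576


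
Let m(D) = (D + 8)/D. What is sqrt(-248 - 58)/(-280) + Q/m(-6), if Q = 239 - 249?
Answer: 30 - 3*I*sqrt(34)/280 ≈ 30.0 - 0.062474*I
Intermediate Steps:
Q = -10
m(D) = (8 + D)/D
sqrt(-248 - 58)/(-280) + Q/m(-6) = sqrt(-248 - 58)/(-280) - 10*(-6/(8 - 6)) = sqrt(-306)*(-1/280) - 10/((-1/6*2)) = (3*I*sqrt(34))*(-1/280) - 10/(-1/3) = -3*I*sqrt(34)/280 - 10*(-3) = -3*I*sqrt(34)/280 + 30 = 30 - 3*I*sqrt(34)/280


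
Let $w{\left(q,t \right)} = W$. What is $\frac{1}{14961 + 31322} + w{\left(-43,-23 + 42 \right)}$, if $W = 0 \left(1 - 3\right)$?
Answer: $\frac{1}{46283} \approx 2.1606 \cdot 10^{-5}$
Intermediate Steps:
$W = 0$ ($W = 0 \left(-2\right) = 0$)
$w{\left(q,t \right)} = 0$
$\frac{1}{14961 + 31322} + w{\left(-43,-23 + 42 \right)} = \frac{1}{14961 + 31322} + 0 = \frac{1}{46283} + 0 = \frac{1}{46283}$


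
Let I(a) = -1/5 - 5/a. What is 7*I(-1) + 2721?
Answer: 13773/5 ≈ 2754.6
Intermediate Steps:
I(a) = -1/5 - 5/a (I(a) = -1*1/5 - 5/a = -1/5 - 5/a)
7*I(-1) + 2721 = 7*((1/5)*(-25 - 1*(-1))/(-1)) + 2721 = 7*((1/5)*(-1)*(-25 + 1)) + 2721 = 7*((1/5)*(-1)*(-24)) + 2721 = 7*(24/5) + 2721 = 168/5 + 2721 = 13773/5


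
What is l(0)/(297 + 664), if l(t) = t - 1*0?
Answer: 0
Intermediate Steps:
l(t) = t (l(t) = t + 0 = t)
l(0)/(297 + 664) = 0/(297 + 664) = 0/961 = 0*(1/961) = 0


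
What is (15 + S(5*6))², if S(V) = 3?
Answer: 324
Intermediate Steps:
(15 + S(5*6))² = (15 + 3)² = 18² = 324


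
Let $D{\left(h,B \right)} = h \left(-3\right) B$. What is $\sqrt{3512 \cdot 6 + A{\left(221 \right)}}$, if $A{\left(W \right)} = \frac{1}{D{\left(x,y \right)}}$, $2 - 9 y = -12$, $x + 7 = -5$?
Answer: $\frac{\sqrt{16520462}}{28} \approx 145.16$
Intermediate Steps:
$x = -12$ ($x = -7 - 5 = -12$)
$y = \frac{14}{9}$ ($y = \frac{2}{9} - - \frac{4}{3} = \frac{2}{9} + \frac{4}{3} = \frac{14}{9} \approx 1.5556$)
$D{\left(h,B \right)} = - 3 B h$ ($D{\left(h,B \right)} = - 3 h B = - 3 B h$)
$A{\left(W \right)} = \frac{1}{56}$ ($A{\left(W \right)} = \frac{1}{\left(-3\right) \frac{14}{9} \left(-12\right)} = \frac{1}{56}$)
$\sqrt{3512 \cdot 6 + A{\left(221 \right)}} = \sqrt{3512 \cdot 6 + \frac{1}{56}} = \sqrt{21072 + \frac{1}{56}} = \sqrt{\frac{1180033}{56}} = \frac{\sqrt{16520462}}{28}$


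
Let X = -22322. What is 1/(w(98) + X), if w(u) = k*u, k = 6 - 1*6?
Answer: -1/22322 ≈ -4.4799e-5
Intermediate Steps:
k = 0 (k = 6 - 6 = 0)
w(u) = 0 (w(u) = 0*u = 0)
1/(w(98) + X) = 1/(0 - 22322) = 1/(-22322) = -1/22322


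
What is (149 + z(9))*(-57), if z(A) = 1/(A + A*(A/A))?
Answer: -50977/6 ≈ -8496.2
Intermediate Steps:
z(A) = 1/(2*A) (z(A) = 1/(A + A*1) = 1/(A + A) = 1/(2*A))
(149 + z(9))*(-57) = (149 + (½)/9)*(-57) = (149 + (½)*(⅑))*(-57) = (149 + 1/18)*(-57) = (2683/18)*(-57) = -50977/6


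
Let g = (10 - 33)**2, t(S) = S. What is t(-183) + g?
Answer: 346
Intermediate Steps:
g = 529 (g = (-23)**2 = 529)
t(-183) + g = -183 + 529 = 346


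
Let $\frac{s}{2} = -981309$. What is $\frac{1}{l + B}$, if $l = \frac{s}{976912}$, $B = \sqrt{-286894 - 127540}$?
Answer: $- \frac{479326268904}{98880465977405705} - \frac{238589263936 i \sqrt{414434}}{98880465977405705} \approx -4.8475 \cdot 10^{-6} - 0.0015533 i$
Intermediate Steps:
$s = -1962618$ ($s = 2 \left(-981309\right) = -1962618$)
$B = i \sqrt{414434}$ ($B = \sqrt{-414434} = i \sqrt{414434} \approx 643.77 i$)
$l = - \frac{981309}{488456}$ ($l = - \frac{1962618}{976912} = \left(-1962618\right) \frac{1}{976912} = - \frac{981309}{488456} \approx -2.009$)
$\frac{1}{l + B} = \frac{1}{- \frac{981309}{488456} + i \sqrt{414434}}$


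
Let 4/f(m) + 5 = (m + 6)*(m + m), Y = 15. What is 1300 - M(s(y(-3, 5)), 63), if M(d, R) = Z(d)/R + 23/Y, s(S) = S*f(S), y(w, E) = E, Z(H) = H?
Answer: 8589337/6615 ≈ 1298.5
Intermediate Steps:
f(m) = 4/(-5 + 2*m*(6 + m)) (f(m) = 4/(-5 + (m + 6)*(m + m)) = 4/(-5 + (6 + m)*(2*m)) = 4/(-5 + 2*m*(6 + m)))
s(S) = 4*S/(-5 + 2*S**2 + 12*S) (s(S) = S*(4/(-5 + 2*S**2 + 12*S)) = 4*S/(-5 + 2*S**2 + 12*S))
M(d, R) = 23/15 + d/R (M(d, R) = d/R + 23/15 = 23/15 + d/R)
1300 - M(s(y(-3, 5)), 63) = 1300 - (23/15 + (4*5/(-5 + 2*5**2 + 12*5))/63) = 1300 - (23/15 + (4*5/(-5 + 2*25 + 60))*(1/63)) = 1300 - (23/15 + (4*5/(-5 + 50 + 60))*(1/63)) = 1300 - (23/15 + (4*5/105)*(1/63)) = 1300 - (23/15 + (4*5*(1/105))*(1/63)) = 1300 - (23/15 + (4/21)*(1/63)) = 1300 - (23/15 + 4/1323) = 1300 - 1*10163/6615 = 1300 - 10163/6615 = 8589337/6615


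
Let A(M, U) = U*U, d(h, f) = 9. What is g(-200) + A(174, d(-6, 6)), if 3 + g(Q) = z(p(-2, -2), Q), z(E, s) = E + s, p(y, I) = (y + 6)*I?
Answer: -130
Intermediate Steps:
p(y, I) = I*(6 + y) (p(y, I) = (6 + y)*I = I*(6 + y))
g(Q) = -11 + Q (g(Q) = -3 + (-2*(6 - 2) + Q) = -3 + (-2*4 + Q) = -3 + (-8 + Q) = -11 + Q)
A(M, U) = U**2
g(-200) + A(174, d(-6, 6)) = (-11 - 200) + 9**2 = -211 + 81 = -130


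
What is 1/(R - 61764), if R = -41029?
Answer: -1/102793 ≈ -9.7283e-6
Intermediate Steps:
1/(R - 61764) = 1/(-41029 - 61764) = 1/(-102793) = -1/102793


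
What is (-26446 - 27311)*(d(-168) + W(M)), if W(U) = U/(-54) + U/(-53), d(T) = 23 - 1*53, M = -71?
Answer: 155821633/106 ≈ 1.4700e+6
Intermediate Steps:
d(T) = -30 (d(T) = 23 - 53 = -30)
W(U) = -107*U/2862 (W(U) = U*(-1/54) + U*(-1/53) = -U/54 - U/53 = -107*U/2862)
(-26446 - 27311)*(d(-168) + W(M)) = (-26446 - 27311)*(-30 - 107/2862*(-71)) = -53757*(-30 + 7597/2862) = -53757*(-78263/2862) = 155821633/106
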